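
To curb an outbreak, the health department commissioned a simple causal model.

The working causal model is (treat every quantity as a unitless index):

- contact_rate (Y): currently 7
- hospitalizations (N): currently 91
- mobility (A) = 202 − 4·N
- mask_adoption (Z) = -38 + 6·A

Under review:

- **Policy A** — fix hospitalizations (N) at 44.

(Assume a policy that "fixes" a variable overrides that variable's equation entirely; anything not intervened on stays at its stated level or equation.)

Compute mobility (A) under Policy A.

26

Policy A (N := 44):
  N = 44
  A = 202 − 4·44 = 26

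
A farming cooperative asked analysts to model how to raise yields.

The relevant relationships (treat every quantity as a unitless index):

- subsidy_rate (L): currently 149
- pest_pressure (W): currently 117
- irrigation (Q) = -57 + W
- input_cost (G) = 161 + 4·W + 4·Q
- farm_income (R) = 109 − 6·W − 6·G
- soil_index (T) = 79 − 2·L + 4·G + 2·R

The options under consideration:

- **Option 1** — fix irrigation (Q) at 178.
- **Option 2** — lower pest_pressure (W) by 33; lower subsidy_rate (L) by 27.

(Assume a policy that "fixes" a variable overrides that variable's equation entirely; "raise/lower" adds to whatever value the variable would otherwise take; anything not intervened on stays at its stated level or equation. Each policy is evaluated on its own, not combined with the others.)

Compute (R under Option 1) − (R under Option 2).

-4614

Option 1 (Q := 178):
  W = 117
  Q = 178
  G = 161 + 4·117 + 4·178 = 1341
  R = 109 − 6·117 − 6·1341 = -8639
Option 2 (W − 33, L − 27):
  W = 117 − 33 = 84
  Q = -57 + 84 = 27
  G = 161 + 4·84 + 4·27 = 605
  R = 109 − 6·84 − 6·605 = -4025
R: -8639 − (-4025) = -4614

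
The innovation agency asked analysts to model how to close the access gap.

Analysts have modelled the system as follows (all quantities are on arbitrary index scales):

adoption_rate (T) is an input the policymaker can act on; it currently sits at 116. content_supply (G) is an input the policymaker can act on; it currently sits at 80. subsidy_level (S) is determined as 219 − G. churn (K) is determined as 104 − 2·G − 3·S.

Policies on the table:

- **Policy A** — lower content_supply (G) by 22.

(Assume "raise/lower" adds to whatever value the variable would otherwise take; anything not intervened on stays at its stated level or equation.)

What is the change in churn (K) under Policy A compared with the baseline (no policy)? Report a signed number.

Baseline:
  G = 80
  S = 219 − 80 = 139
  K = 104 − 2·80 − 3·139 = -473
Policy A (G − 22):
  G = 80 − 22 = 58
  S = 219 − 58 = 161
  K = 104 − 2·58 − 3·161 = -495
Change in K: -495 − (-473) = -22

-22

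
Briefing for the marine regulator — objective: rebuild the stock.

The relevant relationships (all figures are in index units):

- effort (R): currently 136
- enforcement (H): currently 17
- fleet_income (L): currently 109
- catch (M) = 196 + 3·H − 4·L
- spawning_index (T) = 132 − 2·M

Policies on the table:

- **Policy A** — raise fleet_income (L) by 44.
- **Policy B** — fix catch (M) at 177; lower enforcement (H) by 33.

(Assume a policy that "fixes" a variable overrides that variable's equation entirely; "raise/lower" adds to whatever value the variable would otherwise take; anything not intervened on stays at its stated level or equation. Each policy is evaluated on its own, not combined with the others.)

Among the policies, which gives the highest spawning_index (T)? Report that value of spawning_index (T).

862

Policy A (L + 44):
  H = 17
  L = 109 + 44 = 153
  M = 196 + 3·17 − 4·153 = -365
  T = 132 − 2·(-365) = 862
Policy B (M := 177, H − 33):
  H = 17 − 33 = -16
  L = 109
  M = 177
  T = 132 − 2·177 = -222
Comparing — Policy A: T=862, Policy B: T=-222. Highest is 862 (Policy A).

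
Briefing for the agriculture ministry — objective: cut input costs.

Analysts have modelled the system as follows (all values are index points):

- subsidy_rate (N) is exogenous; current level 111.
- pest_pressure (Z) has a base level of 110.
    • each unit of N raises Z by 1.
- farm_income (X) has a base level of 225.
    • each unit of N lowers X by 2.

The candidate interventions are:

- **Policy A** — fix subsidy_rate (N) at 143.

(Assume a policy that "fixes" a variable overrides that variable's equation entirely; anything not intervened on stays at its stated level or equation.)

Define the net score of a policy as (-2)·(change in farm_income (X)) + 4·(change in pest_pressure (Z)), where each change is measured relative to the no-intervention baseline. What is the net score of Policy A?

256

Baseline:
  N = 111
  Z = 110 + 111 = 221
  X = 225 − 2·111 = 3
Policy A (N := 143):
  N = 143
  Z = 110 + 143 = 253
  X = 225 − 2·143 = -61
ΔX = -61 − 3 = -64; ΔZ = 253 − 221 = 32
Score = (-2)·(-64) + 4·32 = 256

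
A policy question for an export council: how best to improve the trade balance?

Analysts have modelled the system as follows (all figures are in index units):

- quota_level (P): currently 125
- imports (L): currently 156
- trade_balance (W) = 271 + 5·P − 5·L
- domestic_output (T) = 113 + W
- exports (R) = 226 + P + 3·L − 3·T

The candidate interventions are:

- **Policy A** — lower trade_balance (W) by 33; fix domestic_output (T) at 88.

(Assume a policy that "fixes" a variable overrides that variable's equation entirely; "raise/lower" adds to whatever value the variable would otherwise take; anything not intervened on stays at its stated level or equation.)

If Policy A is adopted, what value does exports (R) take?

555

Policy A (W − 33, T := 88):
  P = 125
  L = 156
  W = 271 + 5·125 − 5·156 (−33 from intervention) = 83
  T = 88
  R = 226 + 125 + 3·156 − 3·88 = 555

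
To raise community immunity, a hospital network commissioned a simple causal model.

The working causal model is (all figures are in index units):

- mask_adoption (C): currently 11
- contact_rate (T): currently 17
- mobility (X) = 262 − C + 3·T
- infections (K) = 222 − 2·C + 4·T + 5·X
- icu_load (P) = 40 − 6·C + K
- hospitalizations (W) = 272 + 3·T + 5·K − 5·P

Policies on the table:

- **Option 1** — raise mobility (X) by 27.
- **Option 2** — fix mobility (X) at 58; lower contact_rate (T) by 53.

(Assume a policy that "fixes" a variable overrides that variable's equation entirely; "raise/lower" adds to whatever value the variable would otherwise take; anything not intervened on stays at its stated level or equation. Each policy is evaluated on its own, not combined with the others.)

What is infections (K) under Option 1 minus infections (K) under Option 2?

1567

Option 1 (X + 27):
  C = 11
  T = 17
  X = 262 − 11 + 3·17 (+27 from intervention) = 329
  K = 222 − 2·11 + 4·17 + 5·329 = 1913
Option 2 (X := 58, T − 53):
  C = 11
  T = 17 − 53 = -36
  X = 58
  K = 222 − 2·11 + 4·(-36) + 5·58 = 346
K: 1913 − 346 = 1567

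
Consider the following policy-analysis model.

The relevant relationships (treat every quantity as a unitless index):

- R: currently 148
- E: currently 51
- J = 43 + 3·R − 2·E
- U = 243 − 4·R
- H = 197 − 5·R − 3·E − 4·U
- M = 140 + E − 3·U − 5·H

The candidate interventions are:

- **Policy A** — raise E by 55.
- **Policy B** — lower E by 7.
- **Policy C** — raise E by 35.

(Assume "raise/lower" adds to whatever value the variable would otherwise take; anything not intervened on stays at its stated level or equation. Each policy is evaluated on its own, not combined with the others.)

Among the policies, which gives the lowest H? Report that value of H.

535

Policy A (E + 55):
  R = 148
  E = 51 + 55 = 106
  U = 243 − 4·148 = -349
  H = 197 − 5·148 − 3·106 − 4·(-349) = 535
Policy B (E − 7):
  R = 148
  E = 51 − 7 = 44
  U = 243 − 4·148 = -349
  H = 197 − 5·148 − 3·44 − 4·(-349) = 721
Policy C (E + 35):
  R = 148
  E = 51 + 35 = 86
  U = 243 − 4·148 = -349
  H = 197 − 5·148 − 3·86 − 4·(-349) = 595
Comparing — Policy A: H=535, Policy B: H=721, Policy C: H=595. Lowest is 535 (Policy A).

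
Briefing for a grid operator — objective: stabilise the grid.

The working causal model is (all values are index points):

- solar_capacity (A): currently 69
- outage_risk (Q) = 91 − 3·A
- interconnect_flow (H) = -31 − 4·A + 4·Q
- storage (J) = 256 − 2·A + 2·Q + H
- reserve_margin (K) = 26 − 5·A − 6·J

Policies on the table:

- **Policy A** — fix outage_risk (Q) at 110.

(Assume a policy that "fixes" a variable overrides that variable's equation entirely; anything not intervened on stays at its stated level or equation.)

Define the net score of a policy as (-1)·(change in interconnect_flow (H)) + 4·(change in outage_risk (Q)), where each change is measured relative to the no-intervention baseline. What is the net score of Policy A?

0

Baseline:
  A = 69
  Q = 91 − 3·69 = -116
  H = -31 − 4·69 + 4·(-116) = -771
Policy A (Q := 110):
  A = 69
  Q = 110
  H = -31 − 4·69 + 4·110 = 133
ΔH = 133 − (-771) = 904; ΔQ = 110 − (-116) = 226
Score = (-1)·904 + 4·226 = 0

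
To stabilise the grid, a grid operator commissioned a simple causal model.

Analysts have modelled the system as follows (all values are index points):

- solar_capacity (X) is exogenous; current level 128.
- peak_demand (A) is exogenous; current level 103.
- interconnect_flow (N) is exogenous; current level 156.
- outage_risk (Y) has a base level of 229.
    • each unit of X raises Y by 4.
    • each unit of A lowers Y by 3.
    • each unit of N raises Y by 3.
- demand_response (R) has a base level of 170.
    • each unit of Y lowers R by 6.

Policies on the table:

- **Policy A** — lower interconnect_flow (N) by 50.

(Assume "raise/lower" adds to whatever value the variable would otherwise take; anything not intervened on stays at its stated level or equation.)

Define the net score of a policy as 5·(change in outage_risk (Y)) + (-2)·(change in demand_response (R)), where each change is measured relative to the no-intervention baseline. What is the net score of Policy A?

Baseline:
  X = 128
  A = 103
  N = 156
  Y = 229 + 4·128 − 3·103 + 3·156 = 900
  R = 170 − 6·900 = -5230
Policy A (N − 50):
  X = 128
  A = 103
  N = 156 − 50 = 106
  Y = 229 + 4·128 − 3·103 + 3·106 = 750
  R = 170 − 6·750 = -4330
ΔY = 750 − 900 = -150; ΔR = -4330 − (-5230) = 900
Score = 5·(-150) + (-2)·900 = -2550

-2550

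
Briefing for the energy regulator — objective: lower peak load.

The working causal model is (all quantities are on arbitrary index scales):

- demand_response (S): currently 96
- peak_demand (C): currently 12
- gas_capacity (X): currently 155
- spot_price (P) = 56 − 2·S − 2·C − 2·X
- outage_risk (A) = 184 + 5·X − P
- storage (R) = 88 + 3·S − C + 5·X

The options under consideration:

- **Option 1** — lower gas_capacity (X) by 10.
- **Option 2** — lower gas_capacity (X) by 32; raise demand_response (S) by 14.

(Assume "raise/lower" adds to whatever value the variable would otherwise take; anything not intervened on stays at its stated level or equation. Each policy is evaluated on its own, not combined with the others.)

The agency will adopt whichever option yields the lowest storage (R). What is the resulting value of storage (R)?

Option 1 (X − 10):
  S = 96
  C = 12
  X = 155 − 10 = 145
  R = 88 + 3·96 − 12 + 5·145 = 1089
Option 2 (X − 32, S + 14):
  S = 96 + 14 = 110
  C = 12
  X = 155 − 32 = 123
  R = 88 + 3·110 − 12 + 5·123 = 1021
Comparing — Option 1: R=1089, Option 2: R=1021. Lowest is 1021 (Option 2).

1021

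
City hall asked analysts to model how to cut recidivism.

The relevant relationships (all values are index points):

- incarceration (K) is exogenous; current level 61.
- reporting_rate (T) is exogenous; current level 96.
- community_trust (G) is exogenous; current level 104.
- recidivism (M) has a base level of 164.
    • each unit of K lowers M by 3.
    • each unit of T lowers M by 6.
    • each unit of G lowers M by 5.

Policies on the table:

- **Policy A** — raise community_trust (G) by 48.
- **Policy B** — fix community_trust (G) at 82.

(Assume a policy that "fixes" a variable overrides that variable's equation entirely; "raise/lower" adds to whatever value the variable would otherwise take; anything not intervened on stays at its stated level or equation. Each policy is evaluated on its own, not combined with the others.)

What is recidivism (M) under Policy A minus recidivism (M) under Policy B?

-350

Policy A (G + 48):
  K = 61
  T = 96
  G = 104 + 48 = 152
  M = 164 − 3·61 − 6·96 − 5·152 = -1355
Policy B (G := 82):
  K = 61
  T = 96
  G = 82
  M = 164 − 3·61 − 6·96 − 5·82 = -1005
M: -1355 − (-1005) = -350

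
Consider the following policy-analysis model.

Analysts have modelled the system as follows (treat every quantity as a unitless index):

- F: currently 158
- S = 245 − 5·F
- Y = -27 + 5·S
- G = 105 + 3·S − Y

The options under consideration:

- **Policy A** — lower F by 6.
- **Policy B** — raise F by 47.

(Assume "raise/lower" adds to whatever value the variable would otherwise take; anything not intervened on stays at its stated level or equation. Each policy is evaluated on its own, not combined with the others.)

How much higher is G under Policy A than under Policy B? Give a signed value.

-530

Policy A (F − 6):
  F = 158 − 6 = 152
  S = 245 − 5·152 = -515
  Y = -27 + 5·(-515) = -2602
  G = 105 + 3·(-515) − (-2602) = 1162
Policy B (F + 47):
  F = 158 + 47 = 205
  S = 245 − 5·205 = -780
  Y = -27 + 5·(-780) = -3927
  G = 105 + 3·(-780) − (-3927) = 1692
G: 1162 − 1692 = -530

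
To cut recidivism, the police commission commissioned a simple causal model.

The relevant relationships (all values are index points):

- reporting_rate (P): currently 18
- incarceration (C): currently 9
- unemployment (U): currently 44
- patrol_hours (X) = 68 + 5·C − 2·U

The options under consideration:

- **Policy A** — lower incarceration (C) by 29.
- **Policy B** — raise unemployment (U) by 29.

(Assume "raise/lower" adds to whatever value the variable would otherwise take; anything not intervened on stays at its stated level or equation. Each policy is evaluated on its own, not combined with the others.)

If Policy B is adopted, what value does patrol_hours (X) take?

Policy B (U + 29):
  C = 9
  U = 44 + 29 = 73
  X = 68 + 5·9 − 2·73 = -33

-33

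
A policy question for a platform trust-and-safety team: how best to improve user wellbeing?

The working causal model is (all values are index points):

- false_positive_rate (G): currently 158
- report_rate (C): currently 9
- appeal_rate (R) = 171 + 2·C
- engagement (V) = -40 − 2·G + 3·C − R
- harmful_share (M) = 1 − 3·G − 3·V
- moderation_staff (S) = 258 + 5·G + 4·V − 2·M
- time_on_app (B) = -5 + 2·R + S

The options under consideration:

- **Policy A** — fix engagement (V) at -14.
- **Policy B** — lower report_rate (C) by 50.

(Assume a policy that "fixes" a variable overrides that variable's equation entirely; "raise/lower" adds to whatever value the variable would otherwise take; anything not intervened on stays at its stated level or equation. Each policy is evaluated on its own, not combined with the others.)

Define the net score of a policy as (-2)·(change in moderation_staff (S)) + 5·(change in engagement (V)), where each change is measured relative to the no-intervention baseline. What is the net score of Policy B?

750

Baseline:
  G = 158
  C = 9
  R = 171 + 2·9 = 189
  V = -40 − 2·158 + 3·9 − 189 = -518
  M = 1 − 3·158 − 3·(-518) = 1081
  S = 258 + 5·158 + 4·(-518) − 2·1081 = -3186
Policy B (C − 50):
  G = 158
  C = 9 − 50 = -41
  R = 171 + 2·(-41) = 89
  V = -40 − 2·158 + 3·(-41) − 89 = -568
  M = 1 − 3·158 − 3·(-568) = 1231
  S = 258 + 5·158 + 4·(-568) − 2·1231 = -3686
ΔS = -3686 − (-3186) = -500; ΔV = -568 − (-518) = -50
Score = (-2)·(-500) + 5·(-50) = 750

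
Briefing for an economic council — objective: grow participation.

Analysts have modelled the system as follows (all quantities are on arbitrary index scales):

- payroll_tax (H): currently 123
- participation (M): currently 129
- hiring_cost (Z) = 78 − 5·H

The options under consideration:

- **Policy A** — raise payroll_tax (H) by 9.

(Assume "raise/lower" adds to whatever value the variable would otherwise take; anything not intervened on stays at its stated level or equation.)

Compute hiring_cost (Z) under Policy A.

-582

Policy A (H + 9):
  H = 123 + 9 = 132
  Z = 78 − 5·132 = -582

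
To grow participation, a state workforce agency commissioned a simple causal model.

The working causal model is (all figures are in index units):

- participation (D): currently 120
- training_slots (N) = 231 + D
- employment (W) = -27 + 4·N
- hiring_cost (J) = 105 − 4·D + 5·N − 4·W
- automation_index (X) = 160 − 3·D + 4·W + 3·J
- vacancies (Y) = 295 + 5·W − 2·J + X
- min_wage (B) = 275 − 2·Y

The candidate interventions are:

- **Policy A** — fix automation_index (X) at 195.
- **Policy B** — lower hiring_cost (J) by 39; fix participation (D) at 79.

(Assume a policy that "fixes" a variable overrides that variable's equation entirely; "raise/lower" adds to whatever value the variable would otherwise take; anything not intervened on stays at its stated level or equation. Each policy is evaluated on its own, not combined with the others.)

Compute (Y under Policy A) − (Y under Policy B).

Policy A (X := 195):
  D = 120
  N = 231 + 120 = 351
  W = -27 + 4·351 = 1377
  J = 105 − 4·120 + 5·351 − 4·1377 = -4128
  X = 195
  Y = 295 + 5·1377 − 2·(-4128) + 195 = 15631
Policy B (J − 39, D := 79):
  D = 79
  N = 231 + 79 = 310
  W = -27 + 4·310 = 1213
  J = 105 − 4·79 + 5·310 − 4·1213 (−39 from intervention) = -3552
  X = 160 − 3·79 + 4·1213 + 3·(-3552) = -5881
  Y = 295 + 5·1213 − 2·(-3552) + (-5881) = 7583
Y: 15631 − 7583 = 8048

8048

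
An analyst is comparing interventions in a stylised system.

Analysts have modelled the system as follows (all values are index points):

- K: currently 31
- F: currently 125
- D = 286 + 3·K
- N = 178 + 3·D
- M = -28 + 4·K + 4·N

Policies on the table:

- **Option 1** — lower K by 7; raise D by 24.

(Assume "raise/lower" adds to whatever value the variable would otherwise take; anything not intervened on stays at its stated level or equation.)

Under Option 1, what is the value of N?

Option 1 (K − 7, D + 24):
  K = 31 − 7 = 24
  D = 286 + 3·24 (+24 from intervention) = 382
  N = 178 + 3·382 = 1324

1324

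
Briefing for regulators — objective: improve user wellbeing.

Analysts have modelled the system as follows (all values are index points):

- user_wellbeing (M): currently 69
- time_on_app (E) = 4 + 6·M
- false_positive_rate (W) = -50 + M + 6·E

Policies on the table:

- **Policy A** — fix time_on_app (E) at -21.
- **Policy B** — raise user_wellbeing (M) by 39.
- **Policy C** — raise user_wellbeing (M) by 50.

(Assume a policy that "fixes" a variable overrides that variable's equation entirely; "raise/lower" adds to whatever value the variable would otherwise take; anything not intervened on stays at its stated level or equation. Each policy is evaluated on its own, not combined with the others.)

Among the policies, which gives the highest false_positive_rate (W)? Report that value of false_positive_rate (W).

Policy A (E := -21):
  M = 69
  E = -21
  W = -50 + 69 + 6·(-21) = -107
Policy B (M + 39):
  M = 69 + 39 = 108
  E = 4 + 6·108 = 652
  W = -50 + 108 + 6·652 = 3970
Policy C (M + 50):
  M = 69 + 50 = 119
  E = 4 + 6·119 = 718
  W = -50 + 119 + 6·718 = 4377
Comparing — Policy A: W=-107, Policy B: W=3970, Policy C: W=4377. Highest is 4377 (Policy C).

4377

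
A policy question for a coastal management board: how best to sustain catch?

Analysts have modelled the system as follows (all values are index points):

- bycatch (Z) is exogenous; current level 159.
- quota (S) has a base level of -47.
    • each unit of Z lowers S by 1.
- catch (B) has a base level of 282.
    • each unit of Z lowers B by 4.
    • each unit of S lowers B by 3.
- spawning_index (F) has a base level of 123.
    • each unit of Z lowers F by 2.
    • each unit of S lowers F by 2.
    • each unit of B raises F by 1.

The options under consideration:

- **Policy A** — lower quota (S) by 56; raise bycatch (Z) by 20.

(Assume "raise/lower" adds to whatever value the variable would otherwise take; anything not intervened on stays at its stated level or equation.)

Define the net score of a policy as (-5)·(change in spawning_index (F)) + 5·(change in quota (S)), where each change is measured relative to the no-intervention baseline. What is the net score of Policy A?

-1680

Baseline:
  Z = 159
  S = -47 − 159 = -206
  B = 282 − 4·159 − 3·(-206) = 264
  F = 123 − 2·159 − 2·(-206) + 264 = 481
Policy A (S − 56, Z + 20):
  Z = 159 + 20 = 179
  S = -47 − 179 (−56 from intervention) = -282
  B = 282 − 4·179 − 3·(-282) = 412
  F = 123 − 2·179 − 2·(-282) + 412 = 741
ΔF = 741 − 481 = 260; ΔS = -282 − (-206) = -76
Score = (-5)·260 + 5·(-76) = -1680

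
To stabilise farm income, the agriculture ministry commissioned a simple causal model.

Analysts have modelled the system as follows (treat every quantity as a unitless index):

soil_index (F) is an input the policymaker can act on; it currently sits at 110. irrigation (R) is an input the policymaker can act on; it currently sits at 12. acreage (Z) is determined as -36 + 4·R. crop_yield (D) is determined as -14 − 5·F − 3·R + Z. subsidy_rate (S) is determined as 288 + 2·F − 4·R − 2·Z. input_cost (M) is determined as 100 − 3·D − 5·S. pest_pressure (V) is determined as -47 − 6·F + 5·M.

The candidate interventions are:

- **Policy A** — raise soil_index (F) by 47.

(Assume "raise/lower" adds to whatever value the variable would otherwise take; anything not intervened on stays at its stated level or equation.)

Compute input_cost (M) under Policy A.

Policy A (F + 47):
  F = 110 + 47 = 157
  R = 12
  Z = -36 + 4·12 = 12
  D = -14 − 5·157 − 3·12 + 12 = -823
  S = 288 + 2·157 − 4·12 − 2·12 = 530
  M = 100 − 3·(-823) − 5·530 = -81

-81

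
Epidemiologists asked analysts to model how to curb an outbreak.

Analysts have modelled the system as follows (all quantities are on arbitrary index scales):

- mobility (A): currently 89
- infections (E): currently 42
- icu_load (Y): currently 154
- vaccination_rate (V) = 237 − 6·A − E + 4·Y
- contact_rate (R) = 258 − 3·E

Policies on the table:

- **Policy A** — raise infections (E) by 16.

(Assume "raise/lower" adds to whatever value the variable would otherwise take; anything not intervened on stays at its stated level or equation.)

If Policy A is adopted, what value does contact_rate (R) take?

Policy A (E + 16):
  E = 42 + 16 = 58
  R = 258 − 3·58 = 84

84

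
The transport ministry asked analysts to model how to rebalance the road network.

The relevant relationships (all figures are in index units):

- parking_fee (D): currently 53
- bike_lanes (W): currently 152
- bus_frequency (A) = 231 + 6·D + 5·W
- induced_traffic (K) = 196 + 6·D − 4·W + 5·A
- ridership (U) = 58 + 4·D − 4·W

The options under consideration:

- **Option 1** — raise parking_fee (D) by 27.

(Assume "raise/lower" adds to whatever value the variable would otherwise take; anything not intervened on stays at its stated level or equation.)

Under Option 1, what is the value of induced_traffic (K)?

7423

Option 1 (D + 27):
  D = 53 + 27 = 80
  W = 152
  A = 231 + 6·80 + 5·152 = 1471
  K = 196 + 6·80 − 4·152 + 5·1471 = 7423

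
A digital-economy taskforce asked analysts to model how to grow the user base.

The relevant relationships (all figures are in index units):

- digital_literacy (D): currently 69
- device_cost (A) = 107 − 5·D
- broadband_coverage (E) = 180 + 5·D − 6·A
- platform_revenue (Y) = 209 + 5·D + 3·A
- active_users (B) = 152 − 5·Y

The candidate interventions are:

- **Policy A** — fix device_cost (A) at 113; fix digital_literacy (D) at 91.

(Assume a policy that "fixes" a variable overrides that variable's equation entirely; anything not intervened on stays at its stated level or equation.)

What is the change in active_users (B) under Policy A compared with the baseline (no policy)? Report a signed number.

Baseline:
  D = 69
  A = 107 − 5·69 = -238
  Y = 209 + 5·69 + 3·(-238) = -160
  B = 152 − 5·(-160) = 952
Policy A (A := 113, D := 91):
  D = 91
  A = 113
  Y = 209 + 5·91 + 3·113 = 1003
  B = 152 − 5·1003 = -4863
Change in B: -4863 − 952 = -5815

-5815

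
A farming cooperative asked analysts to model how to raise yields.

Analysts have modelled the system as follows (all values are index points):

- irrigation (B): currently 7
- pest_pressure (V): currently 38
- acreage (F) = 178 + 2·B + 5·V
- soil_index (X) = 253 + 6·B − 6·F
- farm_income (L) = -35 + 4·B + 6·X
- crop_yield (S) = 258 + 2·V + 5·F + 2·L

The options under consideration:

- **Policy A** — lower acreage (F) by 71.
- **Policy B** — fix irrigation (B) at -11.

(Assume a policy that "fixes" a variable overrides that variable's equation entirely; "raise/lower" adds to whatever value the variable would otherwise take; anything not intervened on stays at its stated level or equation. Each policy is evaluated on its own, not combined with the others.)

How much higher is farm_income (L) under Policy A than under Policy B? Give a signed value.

Policy A (F − 71):
  B = 7
  V = 38
  F = 178 + 2·7 + 5·38 (−71 from intervention) = 311
  X = 253 + 6·7 − 6·311 = -1571
  L = -35 + 4·7 + 6·(-1571) = -9433
Policy B (B := -11):
  B = -11
  V = 38
  F = 178 + 2·(-11) + 5·38 = 346
  X = 253 + 6·(-11) − 6·346 = -1889
  L = -35 + 4·(-11) + 6·(-1889) = -11413
L: -9433 − (-11413) = 1980

1980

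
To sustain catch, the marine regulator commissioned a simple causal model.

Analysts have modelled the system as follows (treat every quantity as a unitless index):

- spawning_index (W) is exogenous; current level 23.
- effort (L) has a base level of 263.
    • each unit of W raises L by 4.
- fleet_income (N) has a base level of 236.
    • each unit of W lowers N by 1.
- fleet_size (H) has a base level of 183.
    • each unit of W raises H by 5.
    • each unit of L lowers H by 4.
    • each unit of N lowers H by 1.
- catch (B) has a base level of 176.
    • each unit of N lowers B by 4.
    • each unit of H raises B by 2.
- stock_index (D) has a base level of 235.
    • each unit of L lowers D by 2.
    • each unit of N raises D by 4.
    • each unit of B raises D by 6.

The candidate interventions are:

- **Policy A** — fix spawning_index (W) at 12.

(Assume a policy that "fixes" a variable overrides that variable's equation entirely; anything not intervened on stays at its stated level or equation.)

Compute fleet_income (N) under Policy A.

224

Policy A (W := 12):
  W = 12
  N = 236 − 12 = 224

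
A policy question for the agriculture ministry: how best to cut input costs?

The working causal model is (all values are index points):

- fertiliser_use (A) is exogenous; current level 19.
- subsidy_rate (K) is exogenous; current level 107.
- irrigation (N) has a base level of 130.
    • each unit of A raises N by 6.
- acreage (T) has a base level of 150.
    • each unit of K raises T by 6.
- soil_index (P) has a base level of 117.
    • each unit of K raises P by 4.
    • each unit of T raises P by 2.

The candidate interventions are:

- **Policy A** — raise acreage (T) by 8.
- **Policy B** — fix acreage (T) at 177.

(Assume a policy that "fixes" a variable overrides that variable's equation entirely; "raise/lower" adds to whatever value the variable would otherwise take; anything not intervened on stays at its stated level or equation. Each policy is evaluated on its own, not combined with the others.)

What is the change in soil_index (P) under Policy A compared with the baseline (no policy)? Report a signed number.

Baseline:
  K = 107
  T = 150 + 6·107 = 792
  P = 117 + 4·107 + 2·792 = 2129
Policy A (T + 8):
  K = 107
  T = 150 + 6·107 (+8 from intervention) = 800
  P = 117 + 4·107 + 2·800 = 2145
Change in P: 2145 − 2129 = 16

16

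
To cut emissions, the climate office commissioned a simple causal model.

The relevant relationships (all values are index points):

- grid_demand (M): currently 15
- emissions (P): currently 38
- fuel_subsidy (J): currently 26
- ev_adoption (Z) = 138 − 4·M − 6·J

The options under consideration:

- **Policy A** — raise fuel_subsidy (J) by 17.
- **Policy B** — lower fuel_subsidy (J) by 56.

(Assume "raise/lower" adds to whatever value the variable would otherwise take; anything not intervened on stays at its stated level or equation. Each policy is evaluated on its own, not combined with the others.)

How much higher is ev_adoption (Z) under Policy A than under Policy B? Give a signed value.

Policy A (J + 17):
  M = 15
  J = 26 + 17 = 43
  Z = 138 − 4·15 − 6·43 = -180
Policy B (J − 56):
  M = 15
  J = 26 − 56 = -30
  Z = 138 − 4·15 − 6·(-30) = 258
Z: -180 − 258 = -438

-438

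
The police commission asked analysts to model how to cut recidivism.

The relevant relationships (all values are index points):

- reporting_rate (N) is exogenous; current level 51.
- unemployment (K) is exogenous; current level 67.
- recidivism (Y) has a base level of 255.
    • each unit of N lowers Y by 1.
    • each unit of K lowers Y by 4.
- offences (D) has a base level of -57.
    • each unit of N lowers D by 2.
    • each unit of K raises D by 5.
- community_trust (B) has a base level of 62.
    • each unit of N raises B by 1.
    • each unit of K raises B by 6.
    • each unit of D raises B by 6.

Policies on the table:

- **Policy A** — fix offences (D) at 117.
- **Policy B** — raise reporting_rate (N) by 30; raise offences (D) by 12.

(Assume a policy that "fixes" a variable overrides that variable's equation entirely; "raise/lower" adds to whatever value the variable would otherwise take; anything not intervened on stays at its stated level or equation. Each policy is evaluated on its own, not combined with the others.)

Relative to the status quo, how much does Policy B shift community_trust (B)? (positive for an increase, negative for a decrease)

-258

Baseline:
  N = 51
  K = 67
  D = -57 − 2·51 + 5·67 = 176
  B = 62 + 51 + 6·67 + 6·176 = 1571
Policy B (N + 30, D + 12):
  N = 51 + 30 = 81
  K = 67
  D = -57 − 2·81 + 5·67 (+12 from intervention) = 128
  B = 62 + 81 + 6·67 + 6·128 = 1313
Change in B: 1313 − 1571 = -258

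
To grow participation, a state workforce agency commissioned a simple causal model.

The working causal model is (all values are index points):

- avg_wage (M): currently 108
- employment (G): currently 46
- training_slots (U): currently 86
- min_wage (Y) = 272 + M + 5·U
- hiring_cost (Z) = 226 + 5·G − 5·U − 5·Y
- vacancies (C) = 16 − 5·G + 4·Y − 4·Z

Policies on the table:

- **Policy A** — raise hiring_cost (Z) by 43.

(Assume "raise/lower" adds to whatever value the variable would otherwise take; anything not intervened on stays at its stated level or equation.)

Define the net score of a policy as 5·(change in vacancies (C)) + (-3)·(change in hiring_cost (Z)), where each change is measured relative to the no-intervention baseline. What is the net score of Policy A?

Baseline:
  M = 108
  G = 46
  U = 86
  Y = 272 + 108 + 5·86 = 810
  Z = 226 + 5·46 − 5·86 − 5·810 = -4024
  C = 16 − 5·46 + 4·810 − 4·(-4024) = 19122
Policy A (Z + 43):
  M = 108
  G = 46
  U = 86
  Y = 272 + 108 + 5·86 = 810
  Z = 226 + 5·46 − 5·86 − 5·810 (+43 from intervention) = -3981
  C = 16 − 5·46 + 4·810 − 4·(-3981) = 18950
ΔC = 18950 − 19122 = -172; ΔZ = -3981 − (-4024) = 43
Score = 5·(-172) + (-3)·43 = -989

-989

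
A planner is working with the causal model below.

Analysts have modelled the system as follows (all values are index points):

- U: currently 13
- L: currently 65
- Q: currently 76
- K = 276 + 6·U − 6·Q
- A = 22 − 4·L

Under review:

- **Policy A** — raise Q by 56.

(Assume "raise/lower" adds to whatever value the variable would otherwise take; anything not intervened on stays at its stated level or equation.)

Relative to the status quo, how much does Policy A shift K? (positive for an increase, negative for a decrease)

Baseline:
  U = 13
  Q = 76
  K = 276 + 6·13 − 6·76 = -102
Policy A (Q + 56):
  U = 13
  Q = 76 + 56 = 132
  K = 276 + 6·13 − 6·132 = -438
Change in K: -438 − (-102) = -336

-336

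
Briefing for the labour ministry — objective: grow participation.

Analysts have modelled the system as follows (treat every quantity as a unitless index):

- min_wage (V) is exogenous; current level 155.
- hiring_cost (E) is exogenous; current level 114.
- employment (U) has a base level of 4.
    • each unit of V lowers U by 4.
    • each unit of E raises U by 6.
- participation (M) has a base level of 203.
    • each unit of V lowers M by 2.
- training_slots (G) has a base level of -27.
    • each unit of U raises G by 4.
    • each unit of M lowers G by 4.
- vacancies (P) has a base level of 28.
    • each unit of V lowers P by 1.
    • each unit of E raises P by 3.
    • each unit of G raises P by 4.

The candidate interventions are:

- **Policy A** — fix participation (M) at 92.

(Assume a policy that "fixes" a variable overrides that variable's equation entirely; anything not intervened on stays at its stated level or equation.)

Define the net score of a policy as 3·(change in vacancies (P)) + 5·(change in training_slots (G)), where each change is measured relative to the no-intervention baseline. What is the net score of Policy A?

Baseline:
  V = 155
  E = 114
  U = 4 − 4·155 + 6·114 = 68
  M = 203 − 2·155 = -107
  G = -27 + 4·68 − 4·(-107) = 673
  P = 28 − 155 + 3·114 + 4·673 = 2907
Policy A (M := 92):
  V = 155
  E = 114
  U = 4 − 4·155 + 6·114 = 68
  M = 92
  G = -27 + 4·68 − 4·92 = -123
  P = 28 − 155 + 3·114 + 4·(-123) = -277
ΔP = -277 − 2907 = -3184; ΔG = -123 − 673 = -796
Score = 3·(-3184) + 5·(-796) = -13532

-13532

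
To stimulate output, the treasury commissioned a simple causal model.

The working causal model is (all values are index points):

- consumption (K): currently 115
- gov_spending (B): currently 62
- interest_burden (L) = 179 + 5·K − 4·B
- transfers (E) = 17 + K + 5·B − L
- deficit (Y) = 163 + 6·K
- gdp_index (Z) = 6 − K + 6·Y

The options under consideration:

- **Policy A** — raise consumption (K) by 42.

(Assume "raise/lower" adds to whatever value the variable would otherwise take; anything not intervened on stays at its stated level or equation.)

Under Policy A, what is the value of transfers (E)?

-232

Policy A (K + 42):
  K = 115 + 42 = 157
  B = 62
  L = 179 + 5·157 − 4·62 = 716
  E = 17 + 157 + 5·62 − 716 = -232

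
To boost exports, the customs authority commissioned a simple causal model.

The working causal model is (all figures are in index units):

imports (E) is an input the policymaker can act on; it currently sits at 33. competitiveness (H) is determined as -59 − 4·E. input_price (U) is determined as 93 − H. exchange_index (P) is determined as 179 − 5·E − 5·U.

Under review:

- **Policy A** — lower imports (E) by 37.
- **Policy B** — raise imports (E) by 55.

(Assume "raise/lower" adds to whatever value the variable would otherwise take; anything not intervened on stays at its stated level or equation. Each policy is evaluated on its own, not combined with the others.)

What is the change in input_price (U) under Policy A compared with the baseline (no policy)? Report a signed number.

Baseline:
  E = 33
  H = -59 − 4·33 = -191
  U = 93 − (-191) = 284
Policy A (E − 37):
  E = 33 − 37 = -4
  H = -59 − 4·(-4) = -43
  U = 93 − (-43) = 136
Change in U: 136 − 284 = -148

-148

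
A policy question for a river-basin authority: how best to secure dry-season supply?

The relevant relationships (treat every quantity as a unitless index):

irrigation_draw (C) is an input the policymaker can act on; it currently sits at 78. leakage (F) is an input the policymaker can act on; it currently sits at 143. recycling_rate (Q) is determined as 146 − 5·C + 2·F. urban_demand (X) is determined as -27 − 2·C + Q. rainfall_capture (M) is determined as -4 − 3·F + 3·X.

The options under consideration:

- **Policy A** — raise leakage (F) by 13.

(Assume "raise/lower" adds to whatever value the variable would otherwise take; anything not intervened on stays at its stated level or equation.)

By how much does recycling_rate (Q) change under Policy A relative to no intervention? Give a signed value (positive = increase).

26

Baseline:
  C = 78
  F = 143
  Q = 146 − 5·78 + 2·143 = 42
Policy A (F + 13):
  C = 78
  F = 143 + 13 = 156
  Q = 146 − 5·78 + 2·156 = 68
Change in Q: 68 − 42 = 26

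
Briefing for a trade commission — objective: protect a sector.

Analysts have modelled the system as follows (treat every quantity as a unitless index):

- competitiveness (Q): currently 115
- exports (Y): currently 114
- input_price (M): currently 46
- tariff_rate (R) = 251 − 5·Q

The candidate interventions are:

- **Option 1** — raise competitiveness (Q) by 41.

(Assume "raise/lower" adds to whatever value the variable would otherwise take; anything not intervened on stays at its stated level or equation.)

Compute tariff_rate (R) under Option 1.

-529

Option 1 (Q + 41):
  Q = 115 + 41 = 156
  R = 251 − 5·156 = -529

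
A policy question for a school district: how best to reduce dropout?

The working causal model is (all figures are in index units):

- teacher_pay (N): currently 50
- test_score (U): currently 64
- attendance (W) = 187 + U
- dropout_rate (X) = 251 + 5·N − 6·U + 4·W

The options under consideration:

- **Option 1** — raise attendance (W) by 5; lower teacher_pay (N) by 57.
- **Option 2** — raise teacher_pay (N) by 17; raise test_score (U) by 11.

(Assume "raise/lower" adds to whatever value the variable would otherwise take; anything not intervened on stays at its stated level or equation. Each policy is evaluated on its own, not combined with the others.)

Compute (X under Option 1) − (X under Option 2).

Option 1 (W + 5, N − 57):
  N = 50 − 57 = -7
  U = 64
  W = 187 + 64 (+5 from intervention) = 256
  X = 251 + 5·(-7) − 6·64 + 4·256 = 856
Option 2 (N + 17, U + 11):
  N = 50 + 17 = 67
  U = 64 + 11 = 75
  W = 187 + 75 = 262
  X = 251 + 5·67 − 6·75 + 4·262 = 1184
X: 856 − 1184 = -328

-328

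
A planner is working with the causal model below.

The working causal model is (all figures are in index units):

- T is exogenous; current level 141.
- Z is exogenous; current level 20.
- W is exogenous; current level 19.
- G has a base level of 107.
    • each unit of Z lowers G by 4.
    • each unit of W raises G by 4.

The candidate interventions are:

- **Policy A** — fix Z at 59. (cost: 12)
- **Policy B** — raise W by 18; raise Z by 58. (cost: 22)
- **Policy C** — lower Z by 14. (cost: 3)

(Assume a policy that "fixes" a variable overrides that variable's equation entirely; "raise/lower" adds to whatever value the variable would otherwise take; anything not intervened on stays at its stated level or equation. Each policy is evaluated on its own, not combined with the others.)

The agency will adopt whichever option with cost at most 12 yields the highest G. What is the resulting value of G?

159

Policy A (Z := 59):
  Z = 59
  W = 19
  G = 107 − 4·59 + 4·19 = -53
Policy C (Z − 14):
  Z = 20 − 14 = 6
  W = 19
  G = 107 − 4·6 + 4·19 = 159
Comparing — Policy A: G=-53, Policy C: G=159. Highest is 159 (Policy C).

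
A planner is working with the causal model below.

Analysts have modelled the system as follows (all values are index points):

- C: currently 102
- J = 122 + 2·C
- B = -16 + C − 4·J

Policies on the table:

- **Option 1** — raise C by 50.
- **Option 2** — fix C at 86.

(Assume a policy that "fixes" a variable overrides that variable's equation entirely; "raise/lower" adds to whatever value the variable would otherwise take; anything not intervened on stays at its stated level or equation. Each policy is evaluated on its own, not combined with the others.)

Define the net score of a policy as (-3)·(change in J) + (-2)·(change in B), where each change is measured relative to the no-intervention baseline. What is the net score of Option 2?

-128

Baseline:
  C = 102
  J = 122 + 2·102 = 326
  B = -16 + 102 − 4·326 = -1218
Option 2 (C := 86):
  C = 86
  J = 122 + 2·86 = 294
  B = -16 + 86 − 4·294 = -1106
ΔJ = 294 − 326 = -32; ΔB = -1106 − (-1218) = 112
Score = (-3)·(-32) + (-2)·112 = -128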